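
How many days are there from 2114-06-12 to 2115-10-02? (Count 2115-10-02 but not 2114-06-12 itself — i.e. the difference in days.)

477

Jun 12, 2114 → Jun 12, 2115: 365 days.
Jun 12, 2115 → Jul 12, 2115: 30 days (June has 30).
Jul 12, 2115 → Aug 12, 2115: 31 days (July has 31).
Aug 12, 2115 → Sep 12, 2115: 31 days (August has 31).
Sep 12, 2115 → Oct 2, 2115: 20 days.
Total: 477 days.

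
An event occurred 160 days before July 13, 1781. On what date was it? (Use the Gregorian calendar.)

−13 → Jun 30, 1781 (end of Jun, 30 days; 147 left).
−30 → May 31, 1781 (end of May, 31 days; 117 left).
−31 → Apr 30, 1781 (end of Apr, 30 days; 86 left).
−30 → Mar 31, 1781 (end of Mar, 31 days; 56 left).
−31 → Feb 28, 1781 (end of Feb, 28 days; 25 left).
−25 → Feb 3, 1781.

February 3, 1781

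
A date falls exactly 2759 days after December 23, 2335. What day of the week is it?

Tuesday

First find the weekday of Dec 23, 2335. Doomsday rule: the anchor day for the 2300s is Wednesday. For year 35: 35÷12 = 2 r 11, and 11÷4 = 2, so 2+11+2 = 15.
Wednesday + 15 ≡ Thursday — that's 2335's doomsday.
In December the doomsday date is Dec 12.
Dec 23 is 11 days after Dec 12; 11 mod 7 = 4, so Thursday + 4 = Monday.
2759 mod 7 = 1, so 2759 days after a Monday is Monday + 1 = Tuesday.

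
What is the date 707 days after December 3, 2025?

+365 (one year) → Dec 3, 2026 (342 left).
Dec has 31 days: +29 → Jan 1, 2027 (313 left).
Jan has 31 days: +31 → Feb 1, 2027 (282 left).
Feb has 28 days: +28 → Mar 1, 2027 (254 left).
Mar has 31 days: +31 → Apr 1, 2027 (223 left).
Apr has 30 days: +30 → May 1, 2027 (193 left).
May has 31 days: +31 → Jun 1, 2027 (162 left).
Jun has 30 days: +30 → Jul 1, 2027 (132 left).
Jul has 31 days: +31 → Aug 1, 2027 (101 left).
Aug has 31 days: +31 → Sep 1, 2027 (70 left).
Sep has 30 days: +30 → Oct 1, 2027 (40 left).
Oct has 31 days: +31 → Nov 1, 2027 (9 left).
+9 → Nov 10, 2027.

November 10, 2027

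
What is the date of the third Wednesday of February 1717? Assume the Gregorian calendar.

February 17, 1717

February 1, 1717 is a Monday.
The first Wednesday is therefore February 3 (2 days later).
The third Wednesday is 3 + 2×7 = February 17.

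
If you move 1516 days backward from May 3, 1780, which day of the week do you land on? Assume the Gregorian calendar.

May 3, 1780 is a Wednesday.
1516 mod 7 = 4, so 1516 days before a Wednesday is Wednesday − 4 = Saturday.

Saturday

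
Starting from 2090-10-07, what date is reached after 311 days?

Oct has 31 days: +25 → Nov 1, 2090 (286 left).
Nov has 30 days: +30 → Dec 1, 2090 (256 left).
Dec has 31 days: +31 → Jan 1, 2091 (225 left).
Jan has 31 days: +31 → Feb 1, 2091 (194 left).
Feb has 28 days: +28 → Mar 1, 2091 (166 left).
Mar has 31 days: +31 → Apr 1, 2091 (135 left).
Apr has 30 days: +30 → May 1, 2091 (105 left).
May has 31 days: +31 → Jun 1, 2091 (74 left).
Jun has 30 days: +30 → Jul 1, 2091 (44 left).
Jul has 31 days: +31 → Aug 1, 2091 (13 left).
+13 → Aug 14, 2091.

August 14, 2091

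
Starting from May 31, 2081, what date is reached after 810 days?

+365 (one year) → May 31, 2082 (445 left).
+365 (one year) → May 31, 2083 (80 left).
May has 31 days: +1 → Jun 1, 2083 (79 left).
Jun has 30 days: +30 → Jul 1, 2083 (49 left).
Jul has 31 days: +31 → Aug 1, 2083 (18 left).
+18 → Aug 19, 2083.

August 19, 2083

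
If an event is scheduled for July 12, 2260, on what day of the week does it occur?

Doomsday rule: the anchor day for the 2200s is Friday. For year 60: 60÷12 = 5 r 0, and 0÷4 = 0, so 5+0+0 = 5.
Friday + 5 ≡ Wednesday — that's 2260's doomsday.
In July the doomsday date is Jul 11.
Jul 12 is 1 day after Jul 11; 1 mod 7 = 1, so Wednesday + 1 = Thursday.

Thursday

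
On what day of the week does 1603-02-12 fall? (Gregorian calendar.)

Doomsday rule: the anchor day for the 1600s is Tuesday. For year 03: 3÷12 = 0 r 3, and 3÷4 = 0, so 0+3+0 = 3.
Tuesday + 3 ≡ Friday — that's 1603's doomsday.
In February the doomsday date is Feb 28 (1603 is not a leap year).
Feb 12 is 16 days before Feb 28; 16 mod 7 = 2, so Friday − 2 = Wednesday.

Wednesday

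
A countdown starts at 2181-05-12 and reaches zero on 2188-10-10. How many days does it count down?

May 12, 2181 → May 12, 2182: 365 days.
May 12, 2182 → May 12, 2183: 365 days.
May 12, 2183 → May 12, 2184: 366 days (Feb 29, 2184 is in that span).
May 12, 2184 → May 12, 2185: 365 days.
May 12, 2185 → May 12, 2186: 365 days.
May 12, 2186 → May 12, 2187: 365 days.
May 12, 2187 → May 12, 2188: 366 days (Feb 29, 2188 is in that span).
May 12, 2188 → Jun 12, 2188: 31 days (May has 31).
Jun 12, 2188 → Jul 12, 2188: 30 days (June has 30).
Jul 12, 2188 → Aug 12, 2188: 31 days (July has 31).
Aug 12, 2188 → Sep 12, 2188: 31 days (August has 31).
Sep 12, 2188 → Oct 10, 2188: 28 days.
Total: 2708 days.

2708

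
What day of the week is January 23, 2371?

Saturday

Doomsday rule: the anchor day for the 2300s is Wednesday. For year 71: 71÷12 = 5 r 11, and 11÷4 = 2, so 5+11+2 = 18.
Wednesday + 18 ≡ Sunday — that's 2371's doomsday.
In January the doomsday date is Jan 3 (2371 is not a leap year).
Jan 23 is 20 days after Jan 3; 20 mod 7 = 6, so Sunday + 6 = Saturday.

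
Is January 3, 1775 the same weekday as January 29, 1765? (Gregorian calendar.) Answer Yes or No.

From Jan 29, 1765 to Jan 3, 1775 is 3626 days.
3626 mod 7 = 0, so they are the same weekday.
(Jan 29, 1765 is a Tuesday; Jan 3, 1775 is a Tuesday.)

Yes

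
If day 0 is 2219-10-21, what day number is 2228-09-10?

Oct 21, 2219 → Oct 21, 2220: 366 days (Feb 29, 2220 is in that span).
Oct 21, 2220 → Oct 21, 2221: 365 days.
Oct 21, 2221 → Oct 21, 2222: 365 days.
Oct 21, 2222 → Oct 21, 2223: 365 days.
Oct 21, 2223 → Oct 21, 2224: 366 days (Feb 29, 2224 is in that span).
Oct 21, 2224 → Oct 21, 2225: 365 days.
Oct 21, 2225 → Oct 21, 2226: 365 days.
Oct 21, 2226 → Oct 21, 2227: 365 days.
Oct 21, 2227 → Nov 21, 2227: 31 days (October has 31).
Nov 21, 2227 → Dec 21, 2227: 30 days (November has 30).
Dec 21, 2227 → Jan 21, 2228: 31 days (December has 31).
Jan 21, 2228 → Feb 21, 2228: 31 days (January has 31).
Feb 21, 2228 → Mar 21, 2228: 29 days (February has 29).
Mar 21, 2228 → Apr 21, 2228: 31 days (March has 31).
Apr 21, 2228 → May 21, 2228: 30 days (April has 30).
May 21, 2228 → Jun 21, 2228: 31 days (May has 31).
Jun 21, 2228 → Jul 21, 2228: 30 days (June has 30).
Jul 21, 2228 → Aug 21, 2228: 31 days (July has 31).
Aug 21, 2228 → Sep 10, 2228: 20 days.
Total: 3247 days.

3247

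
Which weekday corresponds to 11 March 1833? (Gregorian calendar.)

Monday

Doomsday rule: the anchor day for the 1800s is Friday. For year 33: 33÷12 = 2 r 9, and 9÷4 = 2, so 2+9+2 = 13.
Friday + 13 ≡ Thursday — that's 1833's doomsday.
In March the doomsday date is Mar 14.
Mar 11 is 3 days before Mar 14; 3 mod 7 = 3, so Thursday − 3 = Monday.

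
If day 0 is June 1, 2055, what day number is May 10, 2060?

Jun 1, 2055 → Jun 1, 2056: 366 days (Feb 29, 2056 is in that span).
Jun 1, 2056 → Jun 1, 2057: 365 days.
Jun 1, 2057 → Jun 1, 2058: 365 days.
Jun 1, 2058 → Jun 1, 2059: 365 days.
Jun 1, 2059 → Jul 1, 2059: 30 days (June has 30).
Jul 1, 2059 → Aug 1, 2059: 31 days (July has 31).
Aug 1, 2059 → Sep 1, 2059: 31 days (August has 31).
Sep 1, 2059 → Oct 1, 2059: 30 days (September has 30).
Oct 1, 2059 → Nov 1, 2059: 31 days (October has 31).
Nov 1, 2059 → Dec 1, 2059: 30 days (November has 30).
Dec 1, 2059 → Jan 1, 2060: 31 days (December has 31).
Jan 1, 2060 → Feb 1, 2060: 31 days (January has 31).
Feb 1, 2060 → Mar 1, 2060: 29 days (February has 29).
Mar 1, 2060 → Apr 1, 2060: 31 days (March has 31).
Apr 1, 2060 → May 1, 2060: 30 days (April has 30).
May 1, 2060 → May 10, 2060: 9 days.
Total: 1805 days.

1805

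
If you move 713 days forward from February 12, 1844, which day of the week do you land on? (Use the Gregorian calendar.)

Sunday

Feb 12, 1844 is a Monday.
713 mod 7 = 6, so 713 days after a Monday is Monday + 6 = Sunday.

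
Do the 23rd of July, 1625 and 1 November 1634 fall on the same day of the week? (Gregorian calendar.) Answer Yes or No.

From Jul 23, 1625 to Nov 1, 1634 is 3388 days.
3388 mod 7 = 0, so they are the same weekday.
(Jul 23, 1625 is a Wednesday; Nov 1, 1634 is a Wednesday.)

Yes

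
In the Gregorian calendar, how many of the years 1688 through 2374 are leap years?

166

Multiples of 4 in [1688,2374]: 172.
Of those, multiples of 100: 7 (not leap unless ÷400).
Multiples of 400: 1.
Leap years = 172 − 7 + 1 = 166.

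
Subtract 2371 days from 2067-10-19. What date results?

−365 (one year) → Oct 19, 2066 (2006 left).
−365 (one year) → Oct 19, 2065 (1641 left).
−365 (one year) → Oct 19, 2064 (1276 left).
−366 (one year; includes Feb 29, 2064) → Oct 19, 2063 (910 left).
−365 (one year) → Oct 19, 2062 (545 left).
−365 (one year) → Oct 19, 2061 (180 left).
−19 → Sep 30, 2061 (end of Sep, 30 days; 161 left).
−30 → Aug 31, 2061 (end of Aug, 31 days; 131 left).
−31 → Jul 31, 2061 (end of Jul, 31 days; 100 left).
−31 → Jun 30, 2061 (end of Jun, 30 days; 69 left).
−30 → May 31, 2061 (end of May, 31 days; 39 left).
−31 → Apr 30, 2061 (end of Apr, 30 days; 8 left).
−8 → Apr 22, 2061.

April 22, 2061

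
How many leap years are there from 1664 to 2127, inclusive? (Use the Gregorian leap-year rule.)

Multiples of 4 in [1664,2127]: 116.
Of those, multiples of 100: 5 (not leap unless ÷400).
Multiples of 400: 1.
Leap years = 116 − 5 + 1 = 112.

112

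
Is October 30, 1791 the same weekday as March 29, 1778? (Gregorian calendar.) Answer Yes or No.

Yes

From Mar 29, 1778 to Oct 30, 1791 is 4963 days.
4963 mod 7 = 0, so they are the same weekday.
(Mar 29, 1778 is a Sunday; Oct 30, 1791 is a Sunday.)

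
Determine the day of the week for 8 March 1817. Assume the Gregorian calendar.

Saturday

January 1, 1817 is a Wednesday.
Jan 1, 1817 → Feb 1, 1817: 31 days (January has 31).
Feb 1, 1817 → Mar 1, 1817: 28 days (February has 28).
Mar 1, 1817 → Mar 8, 1817: 7 days.
Total: 66 days.
66 mod 7 = 3, so Wednesday + 3 = Saturday.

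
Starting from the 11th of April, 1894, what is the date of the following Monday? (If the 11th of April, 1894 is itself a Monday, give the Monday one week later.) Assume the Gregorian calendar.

Apr 11, 1894 is a Wednesday.
From Wednesday to the next Monday is 5 days.
Apr 11, 1894 + 5 = Apr 16, 1894.

April 16, 1894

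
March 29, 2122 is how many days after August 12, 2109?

4612

Aug 12, 2109 → Aug 12, 2110: 365 days.
Aug 12, 2110 → Aug 12, 2111: 365 days.
Aug 12, 2111 → Aug 12, 2112: 366 days (Feb 29, 2112 is in that span).
Aug 12, 2112 → Aug 12, 2113: 365 days.
Aug 12, 2113 → Aug 12, 2114: 365 days.
Aug 12, 2114 → Aug 12, 2115: 365 days.
Aug 12, 2115 → Aug 12, 2116: 366 days (Feb 29, 2116 is in that span).
Aug 12, 2116 → Aug 12, 2117: 365 days.
Aug 12, 2117 → Aug 12, 2118: 365 days.
Aug 12, 2118 → Aug 12, 2119: 365 days.
Aug 12, 2119 → Aug 12, 2120: 366 days (Feb 29, 2120 is in that span).
Aug 12, 2120 → Aug 12, 2121: 365 days.
Aug 12, 2121 → Sep 12, 2121: 31 days (August has 31).
Sep 12, 2121 → Oct 12, 2121: 30 days (September has 30).
Oct 12, 2121 → Nov 12, 2121: 31 days (October has 31).
Nov 12, 2121 → Dec 12, 2121: 30 days (November has 30).
Dec 12, 2121 → Jan 12, 2122: 31 days (December has 31).
Jan 12, 2122 → Feb 12, 2122: 31 days (January has 31).
Feb 12, 2122 → Mar 12, 2122: 28 days (February has 28).
Mar 12, 2122 → Mar 29, 2122: 17 days.
Total: 4612 days.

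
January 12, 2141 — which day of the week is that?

Thursday

Doomsday rule: the anchor day for the 2100s is Sunday. For year 41: 41÷12 = 3 r 5, and 5÷4 = 1, so 3+5+1 = 9.
Sunday + 9 ≡ Tuesday — that's 2141's doomsday.
In January the doomsday date is Jan 3 (2141 is not a leap year).
Jan 12 is 9 days after Jan 3; 9 mod 7 = 2, so Tuesday + 2 = Thursday.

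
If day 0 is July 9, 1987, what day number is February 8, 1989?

580

Jul 9, 1987 → Jul 9, 1988: 366 days (Feb 29, 1988 is in that span).
Jul 9, 1988 → Aug 9, 1988: 31 days (July has 31).
Aug 9, 1988 → Sep 9, 1988: 31 days (August has 31).
Sep 9, 1988 → Oct 9, 1988: 30 days (September has 30).
Oct 9, 1988 → Nov 9, 1988: 31 days (October has 31).
Nov 9, 1988 → Dec 9, 1988: 30 days (November has 30).
Dec 9, 1988 → Jan 9, 1989: 31 days (December has 31).
Jan 9, 1989 → Feb 8, 1989: 30 days.
Total: 580 days.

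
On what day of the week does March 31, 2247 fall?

Doomsday rule: the anchor day for the 2200s is Friday. For year 47: 47÷12 = 3 r 11, and 11÷4 = 2, so 3+11+2 = 16.
Friday + 16 ≡ Sunday — that's 2247's doomsday.
In March the doomsday date is Mar 14.
Mar 31 is 17 days after Mar 14; 17 mod 7 = 3, so Sunday + 3 = Wednesday.

Wednesday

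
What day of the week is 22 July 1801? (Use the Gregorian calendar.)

Doomsday rule: the anchor day for the 1800s is Friday. For year 01: 1÷12 = 0 r 1, and 1÷4 = 0, so 0+1+0 = 1.
Friday + 1 ≡ Saturday — that's 1801's doomsday.
In July the doomsday date is Jul 11.
Jul 22 is 11 days after Jul 11; 11 mod 7 = 4, so Saturday + 4 = Wednesday.

Wednesday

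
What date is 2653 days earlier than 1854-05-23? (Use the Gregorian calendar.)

February 16, 1847

−365 (one year) → May 23, 1853 (2288 left).
−365 (one year) → May 23, 1852 (1923 left).
−366 (one year; includes Feb 29, 1852) → May 23, 1851 (1557 left).
−365 (one year) → May 23, 1850 (1192 left).
−365 (one year) → May 23, 1849 (827 left).
−365 (one year) → May 23, 1848 (462 left).
−366 (one year; includes Feb 29, 1848) → May 23, 1847 (96 left).
−23 → Apr 30, 1847 (end of Apr, 30 days; 73 left).
−30 → Mar 31, 1847 (end of Mar, 31 days; 43 left).
−31 → Feb 28, 1847 (end of Feb, 28 days; 12 left).
−12 → Feb 16, 1847.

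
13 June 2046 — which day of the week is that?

January 1, 2046 is a Monday.
Jan 1, 2046 → Feb 1, 2046: 31 days (January has 31).
Feb 1, 2046 → Mar 1, 2046: 28 days (February has 28).
Mar 1, 2046 → Apr 1, 2046: 31 days (March has 31).
Apr 1, 2046 → May 1, 2046: 30 days (April has 30).
May 1, 2046 → Jun 1, 2046: 31 days (May has 31).
Jun 1, 2046 → Jun 13, 2046: 12 days.
Total: 163 days.
163 mod 7 = 2, so Monday + 2 = Wednesday.

Wednesday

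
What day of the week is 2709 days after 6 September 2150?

First find the weekday of Sep 6, 2150. Doomsday rule: the anchor day for the 2100s is Sunday. For year 50: 50÷12 = 4 r 2, and 2÷4 = 0, so 4+2+0 = 6.
Sunday + 6 ≡ Saturday — that's 2150's doomsday.
In September the doomsday date is Sep 5.
Sep 6 is 1 day after Sep 5; 1 mod 7 = 1, so Saturday + 1 = Sunday.
2709 mod 7 = 0, so 2709 days after a Sunday is Sunday + 0 = Sunday.

Sunday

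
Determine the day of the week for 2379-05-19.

Doomsday rule: the anchor day for the 2300s is Wednesday. For year 79: 79÷12 = 6 r 7, and 7÷4 = 1, so 6+7+1 = 14.
Wednesday + 14 ≡ Wednesday — that's 2379's doomsday.
In May the doomsday date is May 9.
May 19 is 10 days after May 9; 10 mod 7 = 3, so Wednesday + 3 = Saturday.

Saturday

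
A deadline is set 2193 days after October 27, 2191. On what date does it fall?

+366 (one year; includes Feb 29, 2192) → Oct 27, 2192 (1827 left).
+365 (one year) → Oct 27, 2193 (1462 left).
+365 (one year) → Oct 27, 2194 (1097 left).
+365 (one year) → Oct 27, 2195 (732 left).
+366 (one year; includes Feb 29, 2196) → Oct 27, 2196 (366 left).
Oct has 31 days: +5 → Nov 1, 2196 (361 left).
Nov has 30 days: +30 → Dec 1, 2196 (331 left).
Dec has 31 days: +31 → Jan 1, 2197 (300 left).
Jan has 31 days: +31 → Feb 1, 2197 (269 left).
Feb has 28 days: +28 → Mar 1, 2197 (241 left).
Mar has 31 days: +31 → Apr 1, 2197 (210 left).
Apr has 30 days: +30 → May 1, 2197 (180 left).
May has 31 days: +31 → Jun 1, 2197 (149 left).
Jun has 30 days: +30 → Jul 1, 2197 (119 left).
Jul has 31 days: +31 → Aug 1, 2197 (88 left).
Aug has 31 days: +31 → Sep 1, 2197 (57 left).
Sep has 30 days: +30 → Oct 1, 2197 (27 left).
+27 → Oct 28, 2197.

October 28, 2197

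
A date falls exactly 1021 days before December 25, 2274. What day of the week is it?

Saturday

First find the weekday of Dec 25, 2274. Doomsday rule: the anchor day for the 2200s is Friday. For year 74: 74÷12 = 6 r 2, and 2÷4 = 0, so 6+2+0 = 8.
Friday + 8 ≡ Saturday — that's 2274's doomsday.
In December the doomsday date is Dec 12.
Dec 25 is 13 days after Dec 12; 13 mod 7 = 6, so Saturday + 6 = Friday.
1021 mod 7 = 6, so 1021 days before a Friday is Friday − 6 = Saturday.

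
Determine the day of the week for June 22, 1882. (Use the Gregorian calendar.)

Thursday

Doomsday rule: the anchor day for the 1800s is Friday. For year 82: 82÷12 = 6 r 10, and 10÷4 = 2, so 6+10+2 = 18.
Friday + 18 ≡ Tuesday — that's 1882's doomsday.
In June the doomsday date is Jun 6.
Jun 22 is 16 days after Jun 6; 16 mod 7 = 2, so Tuesday + 2 = Thursday.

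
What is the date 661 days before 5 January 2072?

−365 (one year) → Jan 5, 2071 (296 left).
−5 → Dec 31, 2070 (end of Dec, 31 days; 291 left).
−31 → Nov 30, 2070 (end of Nov, 30 days; 260 left).
−30 → Oct 31, 2070 (end of Oct, 31 days; 230 left).
−31 → Sep 30, 2070 (end of Sep, 30 days; 199 left).
−30 → Aug 31, 2070 (end of Aug, 31 days; 169 left).
−31 → Jul 31, 2070 (end of Jul, 31 days; 138 left).
−31 → Jun 30, 2070 (end of Jun, 30 days; 107 left).
−30 → May 31, 2070 (end of May, 31 days; 77 left).
−31 → Apr 30, 2070 (end of Apr, 30 days; 46 left).
−30 → Mar 31, 2070 (end of Mar, 31 days; 16 left).
−16 → Mar 15, 2070.

March 15, 2070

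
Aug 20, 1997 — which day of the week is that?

Wednesday

January 1, 1997 is a Wednesday.
Jan 1, 1997 → Feb 1, 1997: 31 days (January has 31).
Feb 1, 1997 → Mar 1, 1997: 28 days (February has 28).
Mar 1, 1997 → Apr 1, 1997: 31 days (March has 31).
Apr 1, 1997 → May 1, 1997: 30 days (April has 30).
May 1, 1997 → Jun 1, 1997: 31 days (May has 31).
Jun 1, 1997 → Jul 1, 1997: 30 days (June has 30).
Jul 1, 1997 → Aug 1, 1997: 31 days (July has 31).
Aug 1, 1997 → Aug 20, 1997: 19 days.
Total: 231 days.
231 mod 7 = 0, so Wednesday + 0 = Wednesday.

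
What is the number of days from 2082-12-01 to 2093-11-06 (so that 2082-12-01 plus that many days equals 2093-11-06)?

3993

Dec 1, 2082 → Dec 1, 2083: 365 days.
Dec 1, 2083 → Dec 1, 2084: 366 days (Feb 29, 2084 is in that span).
Dec 1, 2084 → Dec 1, 2085: 365 days.
Dec 1, 2085 → Dec 1, 2086: 365 days.
Dec 1, 2086 → Dec 1, 2087: 365 days.
Dec 1, 2087 → Dec 1, 2088: 366 days (Feb 29, 2088 is in that span).
Dec 1, 2088 → Dec 1, 2089: 365 days.
Dec 1, 2089 → Dec 1, 2090: 365 days.
Dec 1, 2090 → Dec 1, 2091: 365 days.
Dec 1, 2091 → Dec 1, 2092: 366 days (Feb 29, 2092 is in that span).
Dec 1, 2092 → Jan 1, 2093: 31 days (December has 31).
Jan 1, 2093 → Feb 1, 2093: 31 days (January has 31).
Feb 1, 2093 → Mar 1, 2093: 28 days (February has 28).
Mar 1, 2093 → Apr 1, 2093: 31 days (March has 31).
Apr 1, 2093 → May 1, 2093: 30 days (April has 30).
May 1, 2093 → Jun 1, 2093: 31 days (May has 31).
Jun 1, 2093 → Jul 1, 2093: 30 days (June has 30).
Jul 1, 2093 → Aug 1, 2093: 31 days (July has 31).
Aug 1, 2093 → Sep 1, 2093: 31 days (August has 31).
Sep 1, 2093 → Oct 1, 2093: 30 days (September has 30).
Oct 1, 2093 → Nov 1, 2093: 31 days (October has 31).
Nov 1, 2093 → Nov 6, 2093: 5 days.
Total: 3993 days.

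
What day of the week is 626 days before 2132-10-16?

First find the weekday of Oct 16, 2132. Doomsday rule: the anchor day for the 2100s is Sunday. For year 32: 32÷12 = 2 r 8, and 8÷4 = 2, so 2+8+2 = 12.
Sunday + 12 ≡ Friday — that's 2132's doomsday.
In October the doomsday date is Oct 10.
Oct 16 is 6 days after Oct 10; 6 mod 7 = 6, so Friday + 6 = Thursday.
626 mod 7 = 3, so 626 days before a Thursday is Thursday − 3 = Monday.

Monday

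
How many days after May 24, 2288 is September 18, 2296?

May 24, 2288 → May 24, 2289: 365 days.
May 24, 2289 → May 24, 2290: 365 days.
May 24, 2290 → May 24, 2291: 365 days.
May 24, 2291 → May 24, 2292: 366 days (Feb 29, 2292 is in that span).
May 24, 2292 → May 24, 2293: 365 days.
May 24, 2293 → May 24, 2294: 365 days.
May 24, 2294 → May 24, 2295: 365 days.
May 24, 2295 → May 24, 2296: 366 days (Feb 29, 2296 is in that span).
May 24, 2296 → Jun 24, 2296: 31 days (May has 31).
Jun 24, 2296 → Jul 24, 2296: 30 days (June has 30).
Jul 24, 2296 → Aug 24, 2296: 31 days (July has 31).
Aug 24, 2296 → Sep 18, 2296: 25 days.
Total: 3039 days.

3039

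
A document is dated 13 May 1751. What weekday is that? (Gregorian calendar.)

Doomsday rule: the anchor day for the 1700s is Sunday. For year 51: 51÷12 = 4 r 3, and 3÷4 = 0, so 4+3+0 = 7.
Sunday + 7 ≡ Sunday — that's 1751's doomsday.
In May the doomsday date is May 9.
May 13 is 4 days after May 9; 4 mod 7 = 4, so Sunday + 4 = Thursday.

Thursday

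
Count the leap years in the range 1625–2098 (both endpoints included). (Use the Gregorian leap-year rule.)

115

Multiples of 4 in [1625,2098]: 118.
Of those, multiples of 100: 4 (not leap unless ÷400).
Multiples of 400: 1.
Leap years = 118 − 4 + 1 = 115.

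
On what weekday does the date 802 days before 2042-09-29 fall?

First find the weekday of Sep 29, 2042. Doomsday rule: the anchor day for the 2000s is Tuesday. For year 42: 42÷12 = 3 r 6, and 6÷4 = 1, so 3+6+1 = 10.
Tuesday + 10 ≡ Friday — that's 2042's doomsday.
In September the doomsday date is Sep 5.
Sep 29 is 24 days after Sep 5; 24 mod 7 = 3, so Friday + 3 = Monday.
802 mod 7 = 4, so 802 days before a Monday is Monday − 4 = Thursday.

Thursday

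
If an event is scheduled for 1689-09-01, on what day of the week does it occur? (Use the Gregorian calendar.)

Doomsday rule: the anchor day for the 1600s is Tuesday. For year 89: 89÷12 = 7 r 5, and 5÷4 = 1, so 7+5+1 = 13.
Tuesday + 13 ≡ Monday — that's 1689's doomsday.
In September the doomsday date is Sep 5.
Sep 1 is 4 days before Sep 5; 4 mod 7 = 4, so Monday − 4 = Thursday.

Thursday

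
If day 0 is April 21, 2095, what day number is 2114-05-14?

6962

Apr 21, 2095 → Apr 21, 2096: 366 days (Feb 29, 2096 is in that span).
Apr 21, 2096 → Apr 21, 2097: 365 days.
Apr 21, 2097 → Apr 21, 2098: 365 days.
Apr 21, 2098 → Apr 21, 2099: 365 days.
Apr 21, 2099 → Apr 21, 2100: 365 days.
Apr 21, 2100 → Apr 21, 2101: 365 days.
Apr 21, 2101 → Apr 21, 2102: 365 days.
Apr 21, 2102 → Apr 21, 2103: 365 days.
Apr 21, 2103 → Apr 21, 2104: 366 days (Feb 29, 2104 is in that span).
Apr 21, 2104 → Apr 21, 2105: 365 days.
Apr 21, 2105 → Apr 21, 2106: 365 days.
Apr 21, 2106 → Apr 21, 2107: 365 days.
Apr 21, 2107 → Apr 21, 2108: 366 days (Feb 29, 2108 is in that span).
Apr 21, 2108 → Apr 21, 2109: 365 days.
Apr 21, 2109 → Apr 21, 2110: 365 days.
Apr 21, 2110 → Apr 21, 2111: 365 days.
Apr 21, 2111 → Apr 21, 2112: 366 days (Feb 29, 2112 is in that span).
Apr 21, 2112 → Apr 21, 2113: 365 days.
Apr 21, 2113 → May 21, 2113: 30 days (April has 30).
May 21, 2113 → Jun 21, 2113: 31 days (May has 31).
Jun 21, 2113 → Jul 21, 2113: 30 days (June has 30).
Jul 21, 2113 → Aug 21, 2113: 31 days (July has 31).
Aug 21, 2113 → Sep 21, 2113: 31 days (August has 31).
Sep 21, 2113 → Oct 21, 2113: 30 days (September has 30).
Oct 21, 2113 → Nov 21, 2113: 31 days (October has 31).
Nov 21, 2113 → Dec 21, 2113: 30 days (November has 30).
Dec 21, 2113 → Jan 21, 2114: 31 days (December has 31).
Jan 21, 2114 → Feb 21, 2114: 31 days (January has 31).
Feb 21, 2114 → Mar 21, 2114: 28 days (February has 28).
Mar 21, 2114 → Apr 21, 2114: 31 days (March has 31).
Apr 21, 2114 → May 14, 2114: 23 days.
Total: 6962 days.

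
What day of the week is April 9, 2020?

Thursday

Doomsday rule: the anchor day for the 2000s is Tuesday. For year 20: 20÷12 = 1 r 8, and 8÷4 = 2, so 1+8+2 = 11.
Tuesday + 11 ≡ Saturday — that's 2020's doomsday.
In April the doomsday date is Apr 4.
Apr 9 is 5 days after Apr 4; 5 mod 7 = 5, so Saturday + 5 = Thursday.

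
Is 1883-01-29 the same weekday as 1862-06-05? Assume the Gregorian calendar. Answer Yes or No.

No

From Jun 5, 1862 to Jan 29, 1883 is 7543 days.
7543 mod 7 = 4, so they are different weekdays.
(Jun 5, 1862 is a Thursday; Jan 29, 1883 is a Monday.)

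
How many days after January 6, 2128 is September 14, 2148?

Jan 6, 2128 → Jan 6, 2129: 366 days (Feb 29, 2128 is in that span).
Jan 6, 2129 → Jan 6, 2130: 365 days.
Jan 6, 2130 → Jan 6, 2131: 365 days.
Jan 6, 2131 → Jan 6, 2132: 365 days.
Jan 6, 2132 → Jan 6, 2133: 366 days (Feb 29, 2132 is in that span).
Jan 6, 2133 → Jan 6, 2134: 365 days.
Jan 6, 2134 → Jan 6, 2135: 365 days.
Jan 6, 2135 → Jan 6, 2136: 365 days.
Jan 6, 2136 → Jan 6, 2137: 366 days (Feb 29, 2136 is in that span).
Jan 6, 2137 → Jan 6, 2138: 365 days.
Jan 6, 2138 → Jan 6, 2139: 365 days.
Jan 6, 2139 → Jan 6, 2140: 365 days.
Jan 6, 2140 → Jan 6, 2141: 366 days (Feb 29, 2140 is in that span).
Jan 6, 2141 → Jan 6, 2142: 365 days.
Jan 6, 2142 → Jan 6, 2143: 365 days.
Jan 6, 2143 → Jan 6, 2144: 365 days.
Jan 6, 2144 → Jan 6, 2145: 366 days (Feb 29, 2144 is in that span).
Jan 6, 2145 → Jan 6, 2146: 365 days.
Jan 6, 2146 → Jan 6, 2147: 365 days.
Jan 6, 2147 → Jan 6, 2148: 365 days.
Jan 6, 2148 → Feb 6, 2148: 31 days (January has 31).
Feb 6, 2148 → Mar 6, 2148: 29 days (February has 29).
Mar 6, 2148 → Apr 6, 2148: 31 days (March has 31).
Apr 6, 2148 → May 6, 2148: 30 days (April has 30).
May 6, 2148 → Jun 6, 2148: 31 days (May has 31).
Jun 6, 2148 → Jul 6, 2148: 30 days (June has 30).
Jul 6, 2148 → Aug 6, 2148: 31 days (July has 31).
Aug 6, 2148 → Sep 6, 2148: 31 days (August has 31).
Sep 6, 2148 → Sep 14, 2148: 8 days.
Total: 7557 days.

7557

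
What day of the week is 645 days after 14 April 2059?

Apr 14, 2059 is a Monday.
645 mod 7 = 1, so 645 days after a Monday is Monday + 1 = Tuesday.

Tuesday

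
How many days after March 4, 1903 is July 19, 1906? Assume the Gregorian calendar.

1233

Mar 4, 1903 → Mar 4, 1904: 366 days (Feb 29, 1904 is in that span).
Mar 4, 1904 → Mar 4, 1905: 365 days.
Mar 4, 1905 → Mar 4, 1906: 365 days.
Mar 4, 1906 → Apr 4, 1906: 31 days (March has 31).
Apr 4, 1906 → May 4, 1906: 30 days (April has 30).
May 4, 1906 → Jun 4, 1906: 31 days (May has 31).
Jun 4, 1906 → Jul 4, 1906: 30 days (June has 30).
Jul 4, 1906 → Jul 19, 1906: 15 days.
Total: 1233 days.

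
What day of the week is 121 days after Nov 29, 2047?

Sunday

Nov 29, 2047 is a Friday.
121 mod 7 = 2, so 121 days after a Friday is Friday + 2 = Sunday.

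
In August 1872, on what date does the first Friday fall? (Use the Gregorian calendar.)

August 2, 1872

August 1, 1872 is a Thursday.
The first Friday is therefore August 2 (1 days later).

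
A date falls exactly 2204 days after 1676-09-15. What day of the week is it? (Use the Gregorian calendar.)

Monday

Sep 15, 1676 is a Tuesday.
2204 mod 7 = 6, so 2204 days after a Tuesday is Tuesday + 6 = Monday.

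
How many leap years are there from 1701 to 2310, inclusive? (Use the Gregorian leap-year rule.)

147

Multiples of 4 in [1701,2310]: 152.
Of those, multiples of 100: 6 (not leap unless ÷400).
Multiples of 400: 1.
Leap years = 152 − 6 + 1 = 147.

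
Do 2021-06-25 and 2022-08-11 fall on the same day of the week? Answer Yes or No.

From Jun 25, 2021 to Aug 11, 2022 is 412 days.
412 mod 7 = 6, so they are different weekdays.
(Jun 25, 2021 is a Friday; Aug 11, 2022 is a Thursday.)

No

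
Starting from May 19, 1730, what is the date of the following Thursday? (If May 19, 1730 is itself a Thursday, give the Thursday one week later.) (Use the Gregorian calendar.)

May 25, 1730

May 19, 1730 is a Friday.
From Friday to the next Thursday is 6 days.
May 19, 1730 + 6 = May 25, 1730.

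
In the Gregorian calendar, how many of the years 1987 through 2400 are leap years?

101

Multiples of 4 in [1987,2400]: 104.
Of those, multiples of 100: 5 (not leap unless ÷400).
Multiples of 400: 2.
Leap years = 104 − 5 + 2 = 101.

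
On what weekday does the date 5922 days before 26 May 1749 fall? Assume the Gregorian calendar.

Monday

First find the weekday of May 26, 1749. Doomsday rule: the anchor day for the 1700s is Sunday. For year 49: 49÷12 = 4 r 1, and 1÷4 = 0, so 4+1+0 = 5.
Sunday + 5 ≡ Friday — that's 1749's doomsday.
In May the doomsday date is May 9.
May 26 is 17 days after May 9; 17 mod 7 = 3, so Friday + 3 = Monday.
5922 mod 7 = 0, so 5922 days before a Monday is Monday − 0 = Monday.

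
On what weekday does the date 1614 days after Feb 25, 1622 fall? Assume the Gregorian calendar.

Tuesday

Feb 25, 1622 is a Friday.
1614 mod 7 = 4, so 1614 days after a Friday is Friday + 4 = Tuesday.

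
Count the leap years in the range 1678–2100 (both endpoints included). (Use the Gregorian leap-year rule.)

102

Multiples of 4 in [1678,2100]: 106.
Of those, multiples of 100: 5 (not leap unless ÷400).
Multiples of 400: 1.
Leap years = 106 − 5 + 1 = 102.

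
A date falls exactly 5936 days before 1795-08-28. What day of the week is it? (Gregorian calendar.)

First find the weekday of Aug 28, 1795. Doomsday rule: the anchor day for the 1700s is Sunday. For year 95: 95÷12 = 7 r 11, and 11÷4 = 2, so 7+11+2 = 20.
Sunday + 20 ≡ Saturday — that's 1795's doomsday.
In August the doomsday date is Aug 8.
Aug 28 is 20 days after Aug 8; 20 mod 7 = 6, so Saturday + 6 = Friday.
5936 mod 7 = 0, so 5936 days before a Friday is Friday − 0 = Friday.

Friday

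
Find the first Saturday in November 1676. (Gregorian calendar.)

November 1, 1676 is a Sunday.
The first Saturday is therefore November 7 (6 days later).

November 7, 1676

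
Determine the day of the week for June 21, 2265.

Doomsday rule: the anchor day for the 2200s is Friday. For year 65: 65÷12 = 5 r 5, and 5÷4 = 1, so 5+5+1 = 11.
Friday + 11 ≡ Tuesday — that's 2265's doomsday.
In June the doomsday date is Jun 6.
Jun 21 is 15 days after Jun 6; 15 mod 7 = 1, so Tuesday + 1 = Wednesday.

Wednesday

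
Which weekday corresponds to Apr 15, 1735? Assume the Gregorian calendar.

Friday

Doomsday rule: the anchor day for the 1700s is Sunday. For year 35: 35÷12 = 2 r 11, and 11÷4 = 2, so 2+11+2 = 15.
Sunday + 15 ≡ Monday — that's 1735's doomsday.
In April the doomsday date is Apr 4.
Apr 15 is 11 days after Apr 4; 11 mod 7 = 4, so Monday + 4 = Friday.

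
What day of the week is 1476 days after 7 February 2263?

Feb 7, 2263 is a Saturday.
1476 mod 7 = 6, so 1476 days after a Saturday is Saturday + 6 = Friday.

Friday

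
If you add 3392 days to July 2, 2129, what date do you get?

+365 (one year) → Jul 2, 2130 (3027 left).
+365 (one year) → Jul 2, 2131 (2662 left).
+366 (one year; includes Feb 29, 2132) → Jul 2, 2132 (2296 left).
+365 (one year) → Jul 2, 2133 (1931 left).
+365 (one year) → Jul 2, 2134 (1566 left).
+365 (one year) → Jul 2, 2135 (1201 left).
+366 (one year; includes Feb 29, 2136) → Jul 2, 2136 (835 left).
+365 (one year) → Jul 2, 2137 (470 left).
+365 (one year) → Jul 2, 2138 (105 left).
Jul has 31 days: +30 → Aug 1, 2138 (75 left).
Aug has 31 days: +31 → Sep 1, 2138 (44 left).
Sep has 30 days: +30 → Oct 1, 2138 (14 left).
+14 → Oct 15, 2138.

October 15, 2138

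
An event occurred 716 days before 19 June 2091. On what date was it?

−365 (one year) → Jun 19, 2090 (351 left).
−19 → May 31, 2090 (end of May, 31 days; 332 left).
−31 → Apr 30, 2090 (end of Apr, 30 days; 301 left).
−30 → Mar 31, 2090 (end of Mar, 31 days; 271 left).
−31 → Feb 28, 2090 (end of Feb, 28 days; 240 left).
−28 → Jan 31, 2090 (end of Jan, 31 days; 212 left).
−31 → Dec 31, 2089 (end of Dec, 31 days; 181 left).
−31 → Nov 30, 2089 (end of Nov, 30 days; 150 left).
−30 → Oct 31, 2089 (end of Oct, 31 days; 120 left).
−31 → Sep 30, 2089 (end of Sep, 30 days; 89 left).
−30 → Aug 31, 2089 (end of Aug, 31 days; 59 left).
−31 → Jul 31, 2089 (end of Jul, 31 days; 28 left).
−28 → Jul 3, 2089.

July 3, 2089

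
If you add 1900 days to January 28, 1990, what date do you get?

+365 (one year) → Jan 28, 1991 (1535 left).
+365 (one year) → Jan 28, 1992 (1170 left).
+366 (one year; includes Feb 29, 1992) → Jan 28, 1993 (804 left).
+365 (one year) → Jan 28, 1994 (439 left).
+365 (one year) → Jan 28, 1995 (74 left).
Jan has 31 days: +4 → Feb 1, 1995 (70 left).
Feb has 28 days: +28 → Mar 1, 1995 (42 left).
Mar has 31 days: +31 → Apr 1, 1995 (11 left).
+11 → Apr 12, 1995.

April 12, 1995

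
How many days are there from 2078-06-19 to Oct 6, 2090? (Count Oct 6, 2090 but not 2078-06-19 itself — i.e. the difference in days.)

4492

Jun 19, 2078 → Jun 19, 2079: 365 days.
Jun 19, 2079 → Jun 19, 2080: 366 days (Feb 29, 2080 is in that span).
Jun 19, 2080 → Jun 19, 2081: 365 days.
Jun 19, 2081 → Jun 19, 2082: 365 days.
Jun 19, 2082 → Jun 19, 2083: 365 days.
Jun 19, 2083 → Jun 19, 2084: 366 days (Feb 29, 2084 is in that span).
Jun 19, 2084 → Jun 19, 2085: 365 days.
Jun 19, 2085 → Jun 19, 2086: 365 days.
Jun 19, 2086 → Jun 19, 2087: 365 days.
Jun 19, 2087 → Jun 19, 2088: 366 days (Feb 29, 2088 is in that span).
Jun 19, 2088 → Jun 19, 2089: 365 days.
Jun 19, 2089 → Jun 19, 2090: 365 days.
Jun 19, 2090 → Jul 19, 2090: 30 days (June has 30).
Jul 19, 2090 → Aug 19, 2090: 31 days (July has 31).
Aug 19, 2090 → Sep 19, 2090: 31 days (August has 31).
Sep 19, 2090 → Oct 6, 2090: 17 days.
Total: 4492 days.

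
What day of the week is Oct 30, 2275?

Doomsday rule: the anchor day for the 2200s is Friday. For year 75: 75÷12 = 6 r 3, and 3÷4 = 0, so 6+3+0 = 9.
Friday + 9 ≡ Sunday — that's 2275's doomsday.
In October the doomsday date is Oct 10.
Oct 30 is 20 days after Oct 10; 20 mod 7 = 6, so Sunday + 6 = Saturday.

Saturday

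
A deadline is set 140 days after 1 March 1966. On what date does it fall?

July 19, 1966

Mar has 31 days: +31 → Apr 1, 1966 (109 left).
Apr has 30 days: +30 → May 1, 1966 (79 left).
May has 31 days: +31 → Jun 1, 1966 (48 left).
Jun has 30 days: +30 → Jul 1, 1966 (18 left).
+18 → Jul 19, 1966.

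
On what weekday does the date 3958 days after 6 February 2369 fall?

First find the weekday of Feb 6, 2369. Doomsday rule: the anchor day for the 2300s is Wednesday. For year 69: 69÷12 = 5 r 9, and 9÷4 = 2, so 5+9+2 = 16.
Wednesday + 16 ≡ Friday — that's 2369's doomsday.
In February the doomsday date is Feb 28 (2369 is not a leap year).
Feb 6 is 22 days before Feb 28; 22 mod 7 = 1, so Friday − 1 = Thursday.
3958 mod 7 = 3, so 3958 days after a Thursday is Thursday + 3 = Sunday.

Sunday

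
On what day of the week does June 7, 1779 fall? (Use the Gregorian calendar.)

Doomsday rule: the anchor day for the 1700s is Sunday. For year 79: 79÷12 = 6 r 7, and 7÷4 = 1, so 6+7+1 = 14.
Sunday + 14 ≡ Sunday — that's 1779's doomsday.
In June the doomsday date is Jun 6.
Jun 7 is 1 day after Jun 6; 1 mod 7 = 1, so Sunday + 1 = Monday.

Monday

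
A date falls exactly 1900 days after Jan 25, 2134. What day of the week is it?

First find the weekday of Jan 25, 2134. Doomsday rule: the anchor day for the 2100s is Sunday. For year 34: 34÷12 = 2 r 10, and 10÷4 = 2, so 2+10+2 = 14.
Sunday + 14 ≡ Sunday — that's 2134's doomsday.
In January the doomsday date is Jan 3 (2134 is not a leap year).
Jan 25 is 22 days after Jan 3; 22 mod 7 = 1, so Sunday + 1 = Monday.
1900 mod 7 = 3, so 1900 days after a Monday is Monday + 3 = Thursday.

Thursday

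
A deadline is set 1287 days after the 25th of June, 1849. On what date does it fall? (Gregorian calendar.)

January 2, 1853

+365 (one year) → Jun 25, 1850 (922 left).
+365 (one year) → Jun 25, 1851 (557 left).
+366 (one year; includes Feb 29, 1852) → Jun 25, 1852 (191 left).
Jun has 30 days: +6 → Jul 1, 1852 (185 left).
Jul has 31 days: +31 → Aug 1, 1852 (154 left).
Aug has 31 days: +31 → Sep 1, 1852 (123 left).
Sep has 30 days: +30 → Oct 1, 1852 (93 left).
Oct has 31 days: +31 → Nov 1, 1852 (62 left).
Nov has 30 days: +30 → Dec 1, 1852 (32 left).
Dec has 31 days: +31 → Jan 1, 1853 (1 left).
+1 → Jan 2, 1853.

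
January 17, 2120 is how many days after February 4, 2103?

Feb 4, 2103 → Feb 4, 2104: 365 days.
Feb 4, 2104 → Feb 4, 2105: 366 days (Feb 29, 2104 is in that span).
Feb 4, 2105 → Feb 4, 2106: 365 days.
Feb 4, 2106 → Feb 4, 2107: 365 days.
Feb 4, 2107 → Feb 4, 2108: 365 days.
Feb 4, 2108 → Feb 4, 2109: 366 days (Feb 29, 2108 is in that span).
Feb 4, 2109 → Feb 4, 2110: 365 days.
Feb 4, 2110 → Feb 4, 2111: 365 days.
Feb 4, 2111 → Feb 4, 2112: 365 days.
Feb 4, 2112 → Feb 4, 2113: 366 days (Feb 29, 2112 is in that span).
Feb 4, 2113 → Feb 4, 2114: 365 days.
Feb 4, 2114 → Feb 4, 2115: 365 days.
Feb 4, 2115 → Feb 4, 2116: 365 days.
Feb 4, 2116 → Feb 4, 2117: 366 days (Feb 29, 2116 is in that span).
Feb 4, 2117 → Feb 4, 2118: 365 days.
Feb 4, 2118 → Feb 4, 2119: 365 days.
Feb 4, 2119 → Mar 4, 2119: 28 days (February has 28).
Mar 4, 2119 → Apr 4, 2119: 31 days (March has 31).
Apr 4, 2119 → May 4, 2119: 30 days (April has 30).
May 4, 2119 → Jun 4, 2119: 31 days (May has 31).
Jun 4, 2119 → Jul 4, 2119: 30 days (June has 30).
Jul 4, 2119 → Aug 4, 2119: 31 days (July has 31).
Aug 4, 2119 → Sep 4, 2119: 31 days (August has 31).
Sep 4, 2119 → Oct 4, 2119: 30 days (September has 30).
Oct 4, 2119 → Nov 4, 2119: 31 days (October has 31).
Nov 4, 2119 → Dec 4, 2119: 30 days (November has 30).
Dec 4, 2119 → Jan 4, 2120: 31 days (December has 31).
Jan 4, 2120 → Jan 17, 2120: 13 days.
Total: 6191 days.

6191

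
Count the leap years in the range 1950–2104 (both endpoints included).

38

Multiples of 4 in [1950,2104]: 39.
Of those, multiples of 100: 2 (not leap unless ÷400).
Multiples of 400: 1.
Leap years = 39 − 2 + 1 = 38.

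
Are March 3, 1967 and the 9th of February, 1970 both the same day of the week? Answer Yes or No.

No

From Mar 3, 1967 to Feb 9, 1970 is 1074 days.
1074 mod 7 = 3, so they are different weekdays.
(Mar 3, 1967 is a Friday; Feb 9, 1970 is a Monday.)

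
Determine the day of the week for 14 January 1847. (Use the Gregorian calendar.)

Doomsday rule: the anchor day for the 1800s is Friday. For year 47: 47÷12 = 3 r 11, and 11÷4 = 2, so 3+11+2 = 16.
Friday + 16 ≡ Sunday — that's 1847's doomsday.
In January the doomsday date is Jan 3 (1847 is not a leap year).
Jan 14 is 11 days after Jan 3; 11 mod 7 = 4, so Sunday + 4 = Thursday.

Thursday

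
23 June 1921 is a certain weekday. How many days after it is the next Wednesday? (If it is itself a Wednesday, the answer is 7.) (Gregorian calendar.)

6

Jun 23, 1921 is a Thursday.
From Thursday to the next Wednesday is 6 days.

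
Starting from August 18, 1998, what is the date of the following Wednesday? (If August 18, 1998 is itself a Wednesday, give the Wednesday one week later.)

Aug 18, 1998 is a Tuesday.
From Tuesday to the next Wednesday is 1 day.
Aug 18, 1998 + 1 = Aug 19, 1998.

August 19, 1998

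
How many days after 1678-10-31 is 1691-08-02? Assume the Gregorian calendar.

4658

Oct 31, 1678 → Oct 31, 1679: 365 days.
Oct 31, 1679 → Oct 31, 1680: 366 days (Feb 29, 1680 is in that span).
Oct 31, 1680 → Oct 31, 1681: 365 days.
Oct 31, 1681 → Oct 31, 1682: 365 days.
Oct 31, 1682 → Oct 31, 1683: 365 days.
Oct 31, 1683 → Oct 31, 1684: 366 days (Feb 29, 1684 is in that span).
Oct 31, 1684 → Oct 31, 1685: 365 days.
Oct 31, 1685 → Oct 31, 1686: 365 days.
Oct 31, 1686 → Oct 31, 1687: 365 days.
Oct 31, 1687 → Oct 31, 1688: 366 days (Feb 29, 1688 is in that span).
Oct 31, 1688 → Oct 31, 1689: 365 days.
Oct 31, 1689 → Oct 31, 1690: 365 days.
Oct 31, 1690 → Nov 30, 1690: 30 days (October has 31).
Nov 30, 1690 → Dec 30, 1690: 30 days (November has 30).
Dec 30, 1690 → Jan 30, 1691: 31 days (December has 31).
Jan 30, 1691 → Feb 28, 1691: 29 days (January has 31).
Feb 28, 1691 → Mar 28, 1691: 28 days (February has 28).
Mar 28, 1691 → Apr 28, 1691: 31 days (March has 31).
Apr 28, 1691 → May 28, 1691: 30 days (April has 30).
May 28, 1691 → Jun 28, 1691: 31 days (May has 31).
Jun 28, 1691 → Jul 28, 1691: 30 days (June has 30).
Jul 28, 1691 → Aug 2, 1691: 5 days.
Total: 4658 days.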